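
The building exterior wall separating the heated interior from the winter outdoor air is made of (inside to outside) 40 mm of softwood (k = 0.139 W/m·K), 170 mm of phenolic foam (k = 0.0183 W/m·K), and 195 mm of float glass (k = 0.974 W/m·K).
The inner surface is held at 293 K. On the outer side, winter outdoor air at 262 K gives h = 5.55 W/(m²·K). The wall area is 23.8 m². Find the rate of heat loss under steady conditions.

Series thermal resistances:
R_softwood = L/(kA) = 0.04/(0.139×23.8) = 0.01209 K/W
R_phenolic foam = L/(kA) = 0.17/(0.0183×23.8) = 0.3903 K/W
R_float glass = L/(kA) = 0.195/(0.974×23.8) = 0.008412 K/W
R_outer film = 1/(h_o·A) = 1/(5.55×23.8) = 0.007571 K/W
R_total = 0.4184 K/W
Q = ΔT / R_total = 31 / 0.4184

Q ≈ 74.1 W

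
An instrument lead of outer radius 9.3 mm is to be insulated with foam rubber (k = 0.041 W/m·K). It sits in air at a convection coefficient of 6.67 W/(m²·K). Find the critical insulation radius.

For a cylinder r_cr = k/h = 0.041/6.67
r_cr = 6.15 mm; since the bare radius (9.3 mm) is above r_cr, any added insulation will reduce heat loss.

r_cr ≈ 6.15 mm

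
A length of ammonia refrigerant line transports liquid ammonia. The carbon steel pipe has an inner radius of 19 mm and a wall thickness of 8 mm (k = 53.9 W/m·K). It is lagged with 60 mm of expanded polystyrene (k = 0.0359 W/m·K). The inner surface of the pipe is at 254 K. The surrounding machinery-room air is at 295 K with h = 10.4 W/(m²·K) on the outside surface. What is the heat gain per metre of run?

Treating each annulus and film as a series resistance:
R_carbon steel pipe wall = ln(27/19)/(2π×53.9×1) = 0.001038 K/W
R_expanded polystyrene = ln(87/27)/(2π×0.0359×1) = 5.187 K/W
R_outer film = 1/(h_o·2πr_oL) = 1/(10.4×2π×0.087×1) = 0.1759 K/W
R_total = 5.364 K/W
Q = ΔT/R_total = 41/5.364

q′ ≈ 7.64 W/m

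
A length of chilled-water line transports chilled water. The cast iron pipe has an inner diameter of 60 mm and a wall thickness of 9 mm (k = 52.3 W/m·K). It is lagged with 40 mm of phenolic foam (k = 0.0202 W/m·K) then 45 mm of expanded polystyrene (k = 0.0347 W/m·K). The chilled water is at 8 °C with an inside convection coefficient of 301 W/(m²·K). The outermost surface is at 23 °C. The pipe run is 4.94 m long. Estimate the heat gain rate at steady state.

Radial resistances (cylindrical: R_cond = ln(r_o/r_i)/(2πkL), R_conv = 1/(h·2πrL)):
R_inner film = 1/(h_i·2πr₁L) = 1/(301×2π×0.03×4.94) = 0.003568 K/W
R_cast iron pipe wall = ln(39/30)/(2π×52.3×4.94) = 1.616×10^-4 K/W
R_phenolic foam = ln(79/39)/(2π×0.0202×4.94) = 1.126 K/W
R_expanded polystyrene = ln(124/79)/(2π×0.0347×4.94) = 0.4186 K/W
R_total = 1.548 K/W
Q = ΔT/R_total = 15/1.548

Q ≈ 9.69 W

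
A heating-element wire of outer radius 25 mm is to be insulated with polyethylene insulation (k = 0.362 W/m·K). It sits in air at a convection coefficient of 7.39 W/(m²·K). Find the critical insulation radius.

r_cr ≈ 49 mm

For a cylinder r_cr = k/h = 0.362/7.39
r_cr = 49 mm; since the bare radius (25 mm) is below r_cr, adding a thin layer of insulation will *increase* heat loss.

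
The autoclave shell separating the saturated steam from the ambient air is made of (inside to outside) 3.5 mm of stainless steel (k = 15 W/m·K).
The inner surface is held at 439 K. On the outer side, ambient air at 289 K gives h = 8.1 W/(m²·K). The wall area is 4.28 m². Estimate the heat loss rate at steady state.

Series thermal resistances:
R_stainless steel = L/(kA) = 0.0035/(15×4.28) = 5.452×10^-5 K/W
R_outer film = 1/(h_o·A) = 1/(8.1×4.28) = 0.02885 K/W
R_total = 0.0289 K/W
Q = ΔT / R_total = 150 / 0.0289

Q ≈ 5190 W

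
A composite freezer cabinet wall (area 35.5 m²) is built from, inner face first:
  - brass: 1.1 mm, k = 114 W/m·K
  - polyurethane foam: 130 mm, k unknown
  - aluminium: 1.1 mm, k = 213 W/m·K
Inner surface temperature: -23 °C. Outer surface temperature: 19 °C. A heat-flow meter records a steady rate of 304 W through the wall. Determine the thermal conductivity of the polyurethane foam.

k ≈ 0.0265 W/(m·K)

Model the wall as resistances in series:
R_brass = L/(kA) = 0.0011/(114×35.5) = 2.718×10^-7 K/W
R_aluminium = L/(kA) = 0.0011/(213×35.5) = 1.455×10^-7 K/W
Sum of known resistances R_other = 4.173×10^-7 K/W
Total R = ΔT/Q = 42/304 = 0.1382 K/W
R_polyurethane foam = R_total − R_other = 0.1382 K/W
k = L/(R·A) = 0.13/(0.1382×35.5)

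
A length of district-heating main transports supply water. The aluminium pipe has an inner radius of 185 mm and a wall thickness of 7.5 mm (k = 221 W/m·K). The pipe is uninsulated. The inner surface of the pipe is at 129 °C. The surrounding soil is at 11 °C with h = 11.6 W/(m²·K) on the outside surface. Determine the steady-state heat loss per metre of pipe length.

q′ ≈ 1650 W/m

Treating each annulus and film as a series resistance:
R_aluminium pipe wall = ln(192.5/185)/(2π×221×1) = 2.862×10^-5 K/W
R_outer film = 1/(h_o·2πr_oL) = 1/(11.6×2π×0.1925×1) = 0.07127 K/W
R_total = 0.0713 K/W
Q = ΔT/R_total = 118/0.0713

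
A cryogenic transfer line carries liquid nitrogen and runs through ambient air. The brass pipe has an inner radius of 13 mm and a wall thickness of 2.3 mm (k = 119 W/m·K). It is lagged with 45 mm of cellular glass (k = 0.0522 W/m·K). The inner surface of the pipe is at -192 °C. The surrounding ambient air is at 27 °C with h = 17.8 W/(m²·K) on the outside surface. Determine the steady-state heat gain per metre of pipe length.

q′ ≈ 50.6 W/m

Radial resistances (cylindrical: R_cond = ln(r_o/r_i)/(2πkL), R_conv = 1/(h·2πrL)):
R_brass pipe wall = ln(15.3/13)/(2π×119×1) = 2.179×10^-4 K/W
R_cellular glass = ln(60.3/15.3)/(2π×0.0522×1) = 4.182 K/W
R_outer film = 1/(h_o·2πr_oL) = 1/(17.8×2π×0.0603×1) = 0.1483 K/W
R_total = 4.33 K/W
Q = ΔT/R_total = 219/4.33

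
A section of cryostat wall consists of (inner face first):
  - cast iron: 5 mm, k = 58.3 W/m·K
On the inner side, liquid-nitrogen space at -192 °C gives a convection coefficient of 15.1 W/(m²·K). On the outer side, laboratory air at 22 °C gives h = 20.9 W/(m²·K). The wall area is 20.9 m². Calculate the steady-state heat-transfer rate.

Q ≈ 39200 W

Treating each layer as a thermal resistance in series:
R_inner film = 1/(h_i·A) = 1/(15.1×20.9) = 0.003169 K/W
R_cast iron = L/(kA) = 0.005/(58.3×20.9) = 4.104×10^-6 K/W
R_outer film = 1/(h_o·A) = 1/(20.9×20.9) = 0.002289 K/W
R_total = 0.005462 K/W
Q = ΔT / R_total = 214 / 0.005462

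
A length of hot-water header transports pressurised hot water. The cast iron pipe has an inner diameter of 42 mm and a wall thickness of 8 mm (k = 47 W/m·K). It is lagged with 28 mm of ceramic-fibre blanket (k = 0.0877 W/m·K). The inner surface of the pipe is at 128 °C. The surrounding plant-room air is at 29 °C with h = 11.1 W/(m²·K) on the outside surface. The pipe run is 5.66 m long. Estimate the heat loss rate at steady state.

Treating each annulus and film as a series resistance:
R_cast iron pipe wall = ln(29/21)/(2π×47×5.66) = 1.931×10^-4 K/W
R_ceramic-fibre blanket = ln(57/29)/(2π×0.0877×5.66) = 0.2167 K/W
R_outer film = 1/(h_o·2πr_oL) = 1/(11.1×2π×0.057×5.66) = 0.04444 K/W
R_total = 0.2613 K/W
Q = ΔT/R_total = 99/0.2613

Q ≈ 379 W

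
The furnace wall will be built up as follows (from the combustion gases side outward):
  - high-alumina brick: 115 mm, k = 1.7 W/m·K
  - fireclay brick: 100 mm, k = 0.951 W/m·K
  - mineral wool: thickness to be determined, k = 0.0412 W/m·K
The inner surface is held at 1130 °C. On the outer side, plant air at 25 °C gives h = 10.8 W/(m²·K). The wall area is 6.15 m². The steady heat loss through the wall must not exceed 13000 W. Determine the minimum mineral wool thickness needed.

Thermal resistances in series:
R_high-alumina brick = L/(kA) = 0.115/(1.7×6.15) = 0.011 K/W
R_fireclay brick = L/(kA) = 0.1/(0.951×6.15) = 0.0171 K/W
R_outer film = 1/(h_o·A) = 1/(10.8×6.15) = 0.01506 K/W
Sum of the known resistances R_other = 0.04315 K/W
Required total resistance R_tot = ΔT/Q_allow = 1105/13000 = 0.085 K/W
R_mineral wool = R_tot − R_other = 0.04185 K/W
L = R·k·A = 0.04185×0.0412×6.15

L ≈ 10.6 mm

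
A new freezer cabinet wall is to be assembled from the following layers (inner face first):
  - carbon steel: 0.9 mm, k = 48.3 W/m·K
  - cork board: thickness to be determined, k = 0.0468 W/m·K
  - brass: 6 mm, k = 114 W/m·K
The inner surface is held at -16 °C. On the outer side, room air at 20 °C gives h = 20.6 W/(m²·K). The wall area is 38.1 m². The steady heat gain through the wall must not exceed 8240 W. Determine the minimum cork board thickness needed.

L ≈ 5.51 mm

Series thermal resistances:
R_carbon steel = L/(kA) = 0.0009/(48.3×38.1) = 4.891×10^-7 K/W
R_brass = L/(kA) = 0.006/(114×38.1) = 1.381×10^-6 K/W
R_outer film = 1/(h_o·A) = 1/(20.6×38.1) = 0.001274 K/W
Sum of the known resistances R_other = 0.001276 K/W
Required total resistance R_tot = ΔT/Q_allow = 36/8240 = 0.004369 K/W
R_cork board = R_tot − R_other = 0.003093 K/W
L = R·k·A = 0.003093×0.0468×38.1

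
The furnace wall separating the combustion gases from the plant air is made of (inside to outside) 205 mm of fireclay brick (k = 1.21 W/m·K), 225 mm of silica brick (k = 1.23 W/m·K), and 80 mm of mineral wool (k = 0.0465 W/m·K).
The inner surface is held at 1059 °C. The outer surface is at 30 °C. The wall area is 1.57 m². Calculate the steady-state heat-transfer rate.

Q ≈ 779 W

Using the resistance-network approach (series):
R_fireclay brick = L/(kA) = 0.205/(1.21×1.57) = 0.1079 K/W
R_silica brick = L/(kA) = 0.225/(1.23×1.57) = 0.1165 K/W
R_mineral wool = L/(kA) = 0.08/(0.0465×1.57) = 1.096 K/W
R_total = 1.32 K/W
Q = ΔT / R_total = 1029 / 1.32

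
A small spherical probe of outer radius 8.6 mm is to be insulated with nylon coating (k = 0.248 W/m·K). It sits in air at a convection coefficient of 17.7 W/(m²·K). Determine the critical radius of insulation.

r_cr ≈ 28 mm

For a sphere r_cr = 2k/h = 2×0.248/17.7
r_cr = 28 mm; since the bare radius (8.6 mm) is below r_cr, adding a thin layer of insulation will *increase* heat loss.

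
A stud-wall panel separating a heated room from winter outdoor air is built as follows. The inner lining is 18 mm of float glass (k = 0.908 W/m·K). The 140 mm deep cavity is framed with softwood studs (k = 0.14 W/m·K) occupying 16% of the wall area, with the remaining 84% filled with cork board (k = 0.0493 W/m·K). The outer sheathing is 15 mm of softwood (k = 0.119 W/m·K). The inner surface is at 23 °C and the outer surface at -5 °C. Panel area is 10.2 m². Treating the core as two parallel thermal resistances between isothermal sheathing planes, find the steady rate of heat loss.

Sheathing layers in series; stud and cavity paths in parallel between them.
R_inner = 0.018/(0.908×10.2) = 0.001944 K/W
R_stud  = 0.14/(0.14×0.16×10.2) = 0.6127 K/W
R_cav   = 0.14/(0.0493×0.84×10.2) = 0.3314 K/W
1/R_core = 1/R_stud + 1/R_cav → R_core = 0.2151 K/W
R_outer = 0.015/(0.119×10.2) = 0.01236 K/W
R_total = 0.2294 K/W
Q = ΔT/R_total = 28/0.2294

Q ≈ 122 W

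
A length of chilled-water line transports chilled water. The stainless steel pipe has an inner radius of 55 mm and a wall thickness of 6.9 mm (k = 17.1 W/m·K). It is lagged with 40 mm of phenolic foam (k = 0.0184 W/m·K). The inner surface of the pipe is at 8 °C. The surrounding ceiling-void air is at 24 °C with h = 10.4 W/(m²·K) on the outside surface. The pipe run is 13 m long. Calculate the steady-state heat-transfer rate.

Q ≈ 46.6 W

Radial resistances (cylindrical: R_cond = ln(r_o/r_i)/(2πkL), R_conv = 1/(h·2πrL)):
R_stainless steel pipe wall = ln(61.9/55)/(2π×17.1×13) = 8.462×10^-5 K/W
R_phenolic foam = ln(101.9/61.9)/(2π×0.0184×13) = 0.3317 K/W
R_outer film = 1/(h_o·2πr_oL) = 1/(10.4×2π×0.1019×13) = 0.01155 K/W
R_total = 0.3433 K/W
Q = ΔT/R_total = 16/0.3433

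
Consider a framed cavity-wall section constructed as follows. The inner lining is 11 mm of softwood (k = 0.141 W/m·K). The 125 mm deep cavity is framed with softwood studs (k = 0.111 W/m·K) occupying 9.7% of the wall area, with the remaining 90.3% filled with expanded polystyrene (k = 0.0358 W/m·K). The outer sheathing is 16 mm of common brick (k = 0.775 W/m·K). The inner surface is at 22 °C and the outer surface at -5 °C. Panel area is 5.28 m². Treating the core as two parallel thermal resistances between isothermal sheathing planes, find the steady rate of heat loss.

Sheathing layers in series; stud and cavity paths in parallel between them.
R_inner = 0.011/(0.141×5.28) = 0.01478 K/W
R_stud  = 0.125/(0.111×0.097×5.28) = 2.199 K/W
R_cav   = 0.125/(0.0358×0.903×5.28) = 0.7323 K/W
1/R_core = 1/R_stud + 1/R_cav → R_core = 0.5494 K/W
R_outer = 0.016/(0.775×5.28) = 0.00391 K/W
R_total = 0.568 K/W
Q = ΔT/R_total = 27/0.568

Q ≈ 47.5 W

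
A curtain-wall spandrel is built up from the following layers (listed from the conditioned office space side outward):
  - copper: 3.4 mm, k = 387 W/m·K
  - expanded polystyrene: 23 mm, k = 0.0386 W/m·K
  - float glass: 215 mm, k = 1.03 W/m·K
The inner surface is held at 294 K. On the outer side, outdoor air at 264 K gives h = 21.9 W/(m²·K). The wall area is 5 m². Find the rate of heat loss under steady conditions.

Thermal resistances in series:
R_copper = L/(kA) = 0.0034/(387×5) = 1.757×10^-6 K/W
R_expanded polystyrene = L/(kA) = 0.023/(0.0386×5) = 0.1192 K/W
R_float glass = L/(kA) = 0.215/(1.03×5) = 0.04175 K/W
R_outer film = 1/(h_o·A) = 1/(21.9×5) = 0.009132 K/W
R_total = 0.1701 K/W
Q = ΔT / R_total = 30 / 0.1701

Q ≈ 176 W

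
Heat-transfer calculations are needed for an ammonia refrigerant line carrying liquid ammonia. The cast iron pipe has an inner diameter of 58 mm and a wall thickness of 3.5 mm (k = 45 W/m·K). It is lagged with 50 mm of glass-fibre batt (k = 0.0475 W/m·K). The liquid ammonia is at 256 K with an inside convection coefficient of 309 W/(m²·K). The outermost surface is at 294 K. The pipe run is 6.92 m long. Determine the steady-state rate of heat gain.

Q ≈ 83.8 W

For a radial system each layer contributes R = ln(r_out/r_in)/(2πkL); films add R = 1/(hA).
R_inner film = 1/(h_i·2πr₁L) = 1/(309×2π×0.029×6.92) = 0.002567 K/W
R_cast iron pipe wall = ln(32.5/29)/(2π×45×6.92) = 5.824×10^-5 K/W
R_glass-fibre batt = ln(82.5/32.5)/(2π×0.0475×6.92) = 0.4511 K/W
R_total = 0.4537 K/W
Q = ΔT/R_total = 38/0.4537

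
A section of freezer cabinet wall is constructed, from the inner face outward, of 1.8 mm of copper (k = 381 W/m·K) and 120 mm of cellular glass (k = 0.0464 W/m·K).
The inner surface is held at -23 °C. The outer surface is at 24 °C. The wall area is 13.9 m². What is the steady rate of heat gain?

Using the resistance-network approach (series):
R_copper = L/(kA) = 0.0018/(381×13.9) = 3.399×10^-7 K/W
R_cellular glass = L/(kA) = 0.12/(0.0464×13.9) = 0.1861 K/W
R_total = 0.1861 K/W
Q = ΔT / R_total = 47 / 0.1861

Q ≈ 253 W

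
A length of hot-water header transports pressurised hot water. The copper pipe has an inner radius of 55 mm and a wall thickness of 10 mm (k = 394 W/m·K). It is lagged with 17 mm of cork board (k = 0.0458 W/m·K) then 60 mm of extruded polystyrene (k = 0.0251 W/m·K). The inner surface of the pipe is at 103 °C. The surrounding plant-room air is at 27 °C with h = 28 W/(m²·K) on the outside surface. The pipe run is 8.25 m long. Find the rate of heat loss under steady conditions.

Q ≈ 145 W

Radial resistances (cylindrical: R_cond = ln(r_o/r_i)/(2πkL), R_conv = 1/(h·2πrL)):
R_copper pipe wall = ln(65/55)/(2π×394×8.25) = 8.18×10^-6 K/W
R_cork board = ln(82/65)/(2π×0.0458×8.25) = 0.09786 K/W
R_extruded polystyrene = ln(142/82)/(2π×0.0251×8.25) = 0.422 K/W
R_outer film = 1/(h_o·2πr_oL) = 1/(28×2π×0.142×8.25) = 0.004852 K/W
R_total = 0.5248 K/W
Q = ΔT/R_total = 76/0.5248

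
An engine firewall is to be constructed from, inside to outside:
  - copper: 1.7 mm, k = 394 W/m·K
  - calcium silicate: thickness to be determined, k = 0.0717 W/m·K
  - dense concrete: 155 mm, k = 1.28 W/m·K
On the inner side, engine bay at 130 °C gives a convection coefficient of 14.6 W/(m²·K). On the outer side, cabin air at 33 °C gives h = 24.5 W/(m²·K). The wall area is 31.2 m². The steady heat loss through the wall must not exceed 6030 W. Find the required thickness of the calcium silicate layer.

Thermal resistances in series:
R_inner film = 1/(h_i·A) = 1/(14.6×31.2) = 0.002195 K/W
R_copper = L/(kA) = 0.0017/(394×31.2) = 1.383×10^-7 K/W
R_dense concrete = L/(kA) = 0.155/(1.28×31.2) = 0.003881 K/W
R_outer film = 1/(h_o·A) = 1/(24.5×31.2) = 0.001308 K/W
Sum of the known resistances R_other = 0.007385 K/W
Required total resistance R_tot = ΔT/Q_allow = 97/6030 = 0.01609 K/W
R_calcium silicate = R_tot − R_other = 0.008701 K/W
L = R·k·A = 0.008701×0.0717×31.2

L ≈ 19.5 mm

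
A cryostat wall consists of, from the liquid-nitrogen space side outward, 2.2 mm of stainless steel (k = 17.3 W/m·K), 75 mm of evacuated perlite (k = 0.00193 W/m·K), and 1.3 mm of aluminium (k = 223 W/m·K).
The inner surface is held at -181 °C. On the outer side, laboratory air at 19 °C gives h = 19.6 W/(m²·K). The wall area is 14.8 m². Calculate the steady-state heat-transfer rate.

Q ≈ 76.1 W

Thermal resistances in series:
R_stainless steel = L/(kA) = 0.0022/(17.3×14.8) = 8.592×10^-6 K/W
R_evacuated perlite = L/(kA) = 0.075/(0.00193×14.8) = 2.626 K/W
R_aluminium = L/(kA) = 0.0013/(223×14.8) = 3.939×10^-7 K/W
R_outer film = 1/(h_o·A) = 1/(19.6×14.8) = 0.003447 K/W
R_total = 2.629 K/W
Q = ΔT / R_total = 200 / 2.629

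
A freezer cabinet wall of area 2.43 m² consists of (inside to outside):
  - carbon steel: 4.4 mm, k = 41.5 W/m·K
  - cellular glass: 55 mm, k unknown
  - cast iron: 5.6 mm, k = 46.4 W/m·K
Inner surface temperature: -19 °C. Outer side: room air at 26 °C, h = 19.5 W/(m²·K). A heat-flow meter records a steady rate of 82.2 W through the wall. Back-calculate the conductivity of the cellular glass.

Model the wall as resistances in series:
R_carbon steel = L/(kA) = 0.0044/(41.5×2.43) = 4.363×10^-5 K/W
R_cast iron = L/(kA) = 0.0056/(46.4×2.43) = 4.967×10^-5 K/W
R_outer film = 1/(h_o·A) = 1/(19.5×2.43) = 0.0211 K/W
Sum of known resistances R_other = 0.0212 K/W
Total R = ΔT/Q = 45/82.2 = 0.5474 K/W
R_cellular glass = R_total − R_other = 0.5262 K/W
k = L/(R·A) = 0.055/(0.5262×2.43)

k ≈ 0.043 W/(m·K)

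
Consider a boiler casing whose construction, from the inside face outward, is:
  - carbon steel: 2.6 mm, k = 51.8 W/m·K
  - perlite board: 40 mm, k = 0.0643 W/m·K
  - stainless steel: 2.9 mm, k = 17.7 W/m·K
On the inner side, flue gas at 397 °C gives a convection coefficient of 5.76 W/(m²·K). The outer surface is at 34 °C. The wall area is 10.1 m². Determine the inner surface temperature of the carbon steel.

Series thermal resistances:
R_inner film = 1/(h_i·A) = 1/(5.76×10.1) = 0.01719 K/W
R_carbon steel = L/(kA) = 0.0026/(51.8×10.1) = 4.97×10^-6 K/W
R_perlite board = L/(kA) = 0.04/(0.0643×10.1) = 0.06159 K/W
R_stainless steel = L/(kA) = 0.0029/(17.7×10.1) = 1.622×10^-5 K/W
R_total = 0.0788 K/W;  Q = ΔT/R_total = 363/0.0788 = 4606 W
T_interface = T_inner − Q·ΣR(inner→interface) = 397 − 4610×0.01719

T ≈ 318 °C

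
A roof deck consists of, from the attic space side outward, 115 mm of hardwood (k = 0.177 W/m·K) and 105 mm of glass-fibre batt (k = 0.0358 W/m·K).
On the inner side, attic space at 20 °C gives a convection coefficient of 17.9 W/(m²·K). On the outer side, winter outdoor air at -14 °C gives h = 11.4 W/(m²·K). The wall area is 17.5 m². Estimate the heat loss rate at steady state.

Q ≈ 160 W

Series thermal resistances:
R_inner film = 1/(h_i·A) = 1/(17.9×17.5) = 0.003192 K/W
R_hardwood = L/(kA) = 0.115/(0.177×17.5) = 0.03713 K/W
R_glass-fibre batt = L/(kA) = 0.105/(0.0358×17.5) = 0.1676 K/W
R_outer film = 1/(h_o·A) = 1/(11.4×17.5) = 0.005013 K/W
R_total = 0.2129 K/W
Q = ΔT / R_total = 34 / 0.2129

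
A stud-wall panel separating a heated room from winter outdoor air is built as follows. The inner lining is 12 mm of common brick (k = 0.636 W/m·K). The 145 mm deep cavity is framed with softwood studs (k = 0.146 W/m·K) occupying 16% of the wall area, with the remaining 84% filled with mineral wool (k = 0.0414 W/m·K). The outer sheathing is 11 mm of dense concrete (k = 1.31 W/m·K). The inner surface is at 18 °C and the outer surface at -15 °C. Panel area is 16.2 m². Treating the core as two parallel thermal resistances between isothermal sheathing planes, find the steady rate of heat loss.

Q ≈ 212 W

Sheathing layers in series; stud and cavity paths in parallel between them.
R_inner = 0.012/(0.636×16.2) = 0.001165 K/W
R_stud  = 0.145/(0.146×0.16×16.2) = 0.3832 K/W
R_cav   = 0.145/(0.0414×0.84×16.2) = 0.2574 K/W
1/R_core = 1/R_stud + 1/R_cav → R_core = 0.154 K/W
R_outer = 0.011/(1.31×16.2) = 5.183×10^-4 K/W
R_total = 0.1556 K/W
Q = ΔT/R_total = 33/0.1556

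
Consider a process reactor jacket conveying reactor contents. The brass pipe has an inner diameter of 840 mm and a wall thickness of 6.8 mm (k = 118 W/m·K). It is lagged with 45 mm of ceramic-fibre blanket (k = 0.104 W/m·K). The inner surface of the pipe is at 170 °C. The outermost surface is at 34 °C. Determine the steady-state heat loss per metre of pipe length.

q′ ≈ 886 W/m

Per-layer cylindrical resistances, series-summed:
R_brass pipe wall = ln(426.8/420)/(2π×118×1) = 2.166×10^-5 K/W
R_ceramic-fibre blanket = ln(471.8/426.8)/(2π×0.104×1) = 0.1534 K/W
R_total = 0.1534 K/W
Q = ΔT/R_total = 136/0.1534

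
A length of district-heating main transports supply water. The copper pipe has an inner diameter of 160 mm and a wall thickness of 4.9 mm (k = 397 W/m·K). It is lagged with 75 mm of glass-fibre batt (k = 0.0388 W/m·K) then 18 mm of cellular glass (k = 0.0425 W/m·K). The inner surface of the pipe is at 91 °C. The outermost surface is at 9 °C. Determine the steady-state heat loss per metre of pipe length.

q′ ≈ 27.4 W/m

Radial resistances (cylindrical: R_cond = ln(r_o/r_i)/(2πkL), R_conv = 1/(h·2πrL)):
R_copper pipe wall = ln(84.9/80)/(2π×397×1) = 2.383×10^-5 K/W
R_glass-fibre batt = ln(159.9/84.9)/(2π×0.0388×1) = 2.597 K/W
R_cellular glass = ln(177.9/159.9)/(2π×0.0425×1) = 0.3995 K/W
R_total = 2.996 K/W
Q = ΔT/R_total = 82/2.996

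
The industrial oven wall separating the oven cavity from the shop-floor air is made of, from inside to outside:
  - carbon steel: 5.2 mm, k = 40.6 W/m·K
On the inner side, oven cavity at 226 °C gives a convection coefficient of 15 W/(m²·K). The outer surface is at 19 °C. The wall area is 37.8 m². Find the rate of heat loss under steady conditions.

Q ≈ 117000 W

Series thermal resistances:
R_inner film = 1/(h_i·A) = 1/(15×37.8) = 0.001764 K/W
R_carbon steel = L/(kA) = 0.0052/(40.6×37.8) = 3.388×10^-6 K/W
R_total = 0.001767 K/W
Q = ΔT / R_total = 207 / 0.001767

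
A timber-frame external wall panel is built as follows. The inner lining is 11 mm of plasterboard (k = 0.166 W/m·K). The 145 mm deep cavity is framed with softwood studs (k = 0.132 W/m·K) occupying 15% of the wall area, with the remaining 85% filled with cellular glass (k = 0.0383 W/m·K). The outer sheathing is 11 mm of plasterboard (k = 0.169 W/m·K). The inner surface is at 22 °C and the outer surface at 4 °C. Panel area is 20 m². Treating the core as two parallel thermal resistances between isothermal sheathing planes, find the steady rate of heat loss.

Sheathing layers in series; stud and cavity paths in parallel between them.
R_inner = 0.011/(0.166×20) = 0.003313 K/W
R_stud  = 0.145/(0.132×0.15×20) = 0.3662 K/W
R_cav   = 0.145/(0.0383×0.85×20) = 0.2227 K/W
1/R_core = 1/R_stud + 1/R_cav → R_core = 0.1385 K/W
R_outer = 0.011/(0.169×20) = 0.003254 K/W
R_total = 0.145 K/W
Q = ΔT/R_total = 18/0.145

Q ≈ 124 W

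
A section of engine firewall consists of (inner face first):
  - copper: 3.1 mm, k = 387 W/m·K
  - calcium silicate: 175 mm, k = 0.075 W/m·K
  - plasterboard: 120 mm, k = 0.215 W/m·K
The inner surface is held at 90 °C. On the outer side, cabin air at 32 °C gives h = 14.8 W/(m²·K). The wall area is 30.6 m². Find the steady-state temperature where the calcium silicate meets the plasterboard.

T ≈ 44.3 °C

Thermal resistances in series:
R_copper = L/(kA) = 0.0031/(387×30.6) = 2.618×10^-7 K/W
R_calcium silicate = L/(kA) = 0.175/(0.075×30.6) = 0.07625 K/W
R_plasterboard = L/(kA) = 0.12/(0.215×30.6) = 0.01824 K/W
R_outer film = 1/(h_o·A) = 1/(14.8×30.6) = 0.002208 K/W
R_total = 0.0967 K/W;  Q = ΔT/R_total = 58/0.0967 = 599.8 W
T_interface = T_inner − Q·ΣR(inner→interface) = 90 − 600×0.07625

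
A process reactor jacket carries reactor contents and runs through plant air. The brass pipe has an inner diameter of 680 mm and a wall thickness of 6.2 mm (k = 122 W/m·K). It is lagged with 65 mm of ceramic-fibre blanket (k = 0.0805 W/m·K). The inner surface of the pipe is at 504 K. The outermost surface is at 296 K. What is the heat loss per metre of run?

Treating each annulus and film as a series resistance:
R_brass pipe wall = ln(346.2/340)/(2π×122×1) = 2.357×10^-5 K/W
R_ceramic-fibre blanket = ln(411.2/346.2)/(2π×0.0805×1) = 0.3402 K/W
R_total = 0.3402 K/W
Q = ΔT/R_total = 208/0.3402

q′ ≈ 611 W/m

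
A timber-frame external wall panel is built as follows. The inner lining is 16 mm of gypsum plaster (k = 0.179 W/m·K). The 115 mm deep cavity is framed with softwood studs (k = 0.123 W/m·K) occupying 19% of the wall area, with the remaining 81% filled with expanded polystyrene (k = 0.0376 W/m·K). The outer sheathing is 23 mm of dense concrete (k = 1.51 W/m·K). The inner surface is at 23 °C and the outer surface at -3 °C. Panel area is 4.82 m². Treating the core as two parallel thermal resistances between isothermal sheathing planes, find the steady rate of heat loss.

Q ≈ 55.9 W

Sheathing layers in series; stud and cavity paths in parallel between them.
R_inner = 0.016/(0.179×4.82) = 0.01854 K/W
R_stud  = 0.115/(0.123×0.19×4.82) = 1.021 K/W
R_cav   = 0.115/(0.0376×0.81×4.82) = 0.7834 K/W
1/R_core = 1/R_stud + 1/R_cav → R_core = 0.4433 K/W
R_outer = 0.023/(1.51×4.82) = 0.00316 K/W
R_total = 0.465 K/W
Q = ΔT/R_total = 26/0.465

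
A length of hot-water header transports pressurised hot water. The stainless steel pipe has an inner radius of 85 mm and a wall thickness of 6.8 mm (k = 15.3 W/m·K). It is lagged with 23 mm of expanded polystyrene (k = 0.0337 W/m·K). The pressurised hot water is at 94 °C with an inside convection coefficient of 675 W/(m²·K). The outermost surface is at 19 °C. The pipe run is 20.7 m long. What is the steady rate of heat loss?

Treating each annulus and film as a series resistance:
R_inner film = 1/(h_i·2πr₁L) = 1/(675×2π×0.085×20.7) = 1.34×10^-4 K/W
R_stainless steel pipe wall = ln(91.8/85)/(2π×15.3×20.7) = 3.867×10^-5 K/W
R_expanded polystyrene = ln(114.8/91.8)/(2π×0.0337×20.7) = 0.05101 K/W
R_total = 0.05118 K/W
Q = ΔT/R_total = 75/0.05118

Q ≈ 1470 W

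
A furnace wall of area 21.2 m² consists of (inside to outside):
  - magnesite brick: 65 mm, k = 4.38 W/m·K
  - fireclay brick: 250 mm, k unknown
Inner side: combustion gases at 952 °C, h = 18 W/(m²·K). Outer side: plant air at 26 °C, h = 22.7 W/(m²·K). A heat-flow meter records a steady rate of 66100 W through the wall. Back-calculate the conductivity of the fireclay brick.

Model the wall as resistances in series:
R_inner film = 1/(h_i·A) = 1/(18×21.2) = 0.002621 K/W
R_magnesite brick = L/(kA) = 0.065/(4.38×21.2) = 7×10^-4 K/W
R_outer film = 1/(h_o·A) = 1/(22.7×21.2) = 0.002078 K/W
Sum of known resistances R_other = 0.005399 K/W
Total R = ΔT/Q = 926/66100 = 0.01401 K/W
R_fireclay brick = R_total − R_other = 0.008611 K/W
k = L/(R·A) = 0.25/(0.008611×21.2)

k ≈ 1.37 W/(m·K)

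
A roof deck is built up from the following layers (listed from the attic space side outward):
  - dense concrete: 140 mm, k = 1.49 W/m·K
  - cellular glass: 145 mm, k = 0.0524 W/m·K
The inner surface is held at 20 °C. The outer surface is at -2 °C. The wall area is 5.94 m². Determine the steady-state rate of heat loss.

Q ≈ 45.7 W

Thermal resistances in series:
R_dense concrete = L/(kA) = 0.14/(1.49×5.94) = 0.01582 K/W
R_cellular glass = L/(kA) = 0.145/(0.0524×5.94) = 0.4659 K/W
R_total = 0.4817 K/W
Q = ΔT / R_total = 22 / 0.4817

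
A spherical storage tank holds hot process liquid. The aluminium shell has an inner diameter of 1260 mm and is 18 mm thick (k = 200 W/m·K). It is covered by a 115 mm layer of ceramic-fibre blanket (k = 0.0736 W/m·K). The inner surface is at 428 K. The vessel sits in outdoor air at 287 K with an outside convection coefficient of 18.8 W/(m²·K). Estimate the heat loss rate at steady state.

For a spherical shell R = (1/r₁ − 1/r₂)/(4πk); film R = 1/(h·4πr²). In series:
R_aluminium shell = (1/0.63 − 1/0.648)/(4π×200) = 1.754×10^-5 K/W
R_ceramic-fibre blanket = (1/0.648 − 1/0.763)/(4π×0.0736) = 0.2515 K/W
R_outer film = 1/(h·4πr_o²) = 1/(18.8×4π×0.763²) = 0.007271 K/W
R_total = 0.2588 K/W
Q = ΔT/R_total = 141/0.2588

Q ≈ 545 W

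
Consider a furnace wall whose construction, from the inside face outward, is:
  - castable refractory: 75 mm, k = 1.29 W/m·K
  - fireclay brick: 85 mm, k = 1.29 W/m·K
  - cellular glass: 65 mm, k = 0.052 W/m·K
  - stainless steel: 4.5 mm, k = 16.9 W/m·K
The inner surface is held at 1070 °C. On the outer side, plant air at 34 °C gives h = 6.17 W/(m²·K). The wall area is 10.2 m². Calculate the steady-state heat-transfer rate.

Series thermal resistances:
R_castable refractory = L/(kA) = 0.075/(1.29×10.2) = 0.0057 K/W
R_fireclay brick = L/(kA) = 0.085/(1.29×10.2) = 0.00646 K/W
R_cellular glass = L/(kA) = 0.065/(0.052×10.2) = 0.1225 K/W
R_stainless steel = L/(kA) = 0.0045/(16.9×10.2) = 2.611×10^-5 K/W
R_outer film = 1/(h_o·A) = 1/(6.17×10.2) = 0.01589 K/W
R_total = 0.1506 K/W
Q = ΔT / R_total = 1036 / 0.1506

Q ≈ 6880 W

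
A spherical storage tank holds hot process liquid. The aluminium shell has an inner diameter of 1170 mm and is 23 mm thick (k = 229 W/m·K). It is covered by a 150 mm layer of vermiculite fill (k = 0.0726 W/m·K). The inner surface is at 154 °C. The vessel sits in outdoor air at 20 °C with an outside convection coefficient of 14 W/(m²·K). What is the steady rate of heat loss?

Q ≈ 365 W

Radial (spherical) resistances in series:
R_aluminium shell = (1/0.585 − 1/0.608)/(4π×229) = 2.247×10^-5 K/W
R_vermiculite fill = (1/0.608 − 1/0.758)/(4π×0.0726) = 0.3568 K/W
R_outer film = 1/(h·4πr_o²) = 1/(14×4π×0.758²) = 0.009893 K/W
R_total = 0.3667 K/W
Q = ΔT/R_total = 134/0.3667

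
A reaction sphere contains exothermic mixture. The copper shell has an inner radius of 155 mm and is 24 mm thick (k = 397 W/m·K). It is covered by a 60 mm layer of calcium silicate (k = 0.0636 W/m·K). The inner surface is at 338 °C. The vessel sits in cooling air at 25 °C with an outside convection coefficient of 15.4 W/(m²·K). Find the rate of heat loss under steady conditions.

Q ≈ 170 W

Spherical conduction: R = (1/r_in − 1/r_out)/(4πk) per layer; series-sum.
R_copper shell = (1/0.155 − 1/0.179)/(4π×397) = 1.734×10^-4 K/W
R_calcium silicate = (1/0.179 − 1/0.239)/(4π×0.0636) = 1.755 K/W
R_outer film = 1/(h·4πr_o²) = 1/(15.4×4π×0.239²) = 0.09046 K/W
R_total = 1.845 K/W
Q = ΔT/R_total = 313/1.845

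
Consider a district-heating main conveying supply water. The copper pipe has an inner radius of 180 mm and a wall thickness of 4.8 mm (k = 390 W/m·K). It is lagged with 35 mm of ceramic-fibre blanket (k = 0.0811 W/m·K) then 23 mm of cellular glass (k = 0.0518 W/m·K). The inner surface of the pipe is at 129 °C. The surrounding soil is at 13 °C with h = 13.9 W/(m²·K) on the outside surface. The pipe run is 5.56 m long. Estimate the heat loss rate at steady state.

Q ≈ 930 W

Per-layer cylindrical resistances, series-summed:
R_copper pipe wall = ln(184.8/180)/(2π×390×5.56) = 1.932×10^-6 K/W
R_ceramic-fibre blanket = ln(219.8/184.8)/(2π×0.0811×5.56) = 0.06122 K/W
R_cellular glass = ln(242.8/219.8)/(2π×0.0518×5.56) = 0.055 K/W
R_outer film = 1/(h_o·2πr_oL) = 1/(13.9×2π×0.2428×5.56) = 0.008482 K/W
R_total = 0.1247 K/W
Q = ΔT/R_total = 116/0.1247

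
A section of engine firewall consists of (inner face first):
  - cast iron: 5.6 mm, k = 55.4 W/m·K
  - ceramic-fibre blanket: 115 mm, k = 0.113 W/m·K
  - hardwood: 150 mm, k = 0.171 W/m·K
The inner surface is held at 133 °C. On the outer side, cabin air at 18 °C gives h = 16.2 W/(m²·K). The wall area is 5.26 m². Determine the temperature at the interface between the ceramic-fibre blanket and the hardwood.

Thermal resistances in series:
R_cast iron = L/(kA) = 0.0056/(55.4×5.26) = 1.922×10^-5 K/W
R_ceramic-fibre blanket = L/(kA) = 0.115/(0.113×5.26) = 0.1935 K/W
R_hardwood = L/(kA) = 0.15/(0.171×5.26) = 0.1668 K/W
R_outer film = 1/(h_o·A) = 1/(16.2×5.26) = 0.01174 K/W
R_total = 0.372 K/W;  Q = ΔT/R_total = 115/0.372 = 309.1 W
T_interface = T_inner − Q·ΣR(inner→interface) = 133 − 309×0.1935

T ≈ 73.2 °C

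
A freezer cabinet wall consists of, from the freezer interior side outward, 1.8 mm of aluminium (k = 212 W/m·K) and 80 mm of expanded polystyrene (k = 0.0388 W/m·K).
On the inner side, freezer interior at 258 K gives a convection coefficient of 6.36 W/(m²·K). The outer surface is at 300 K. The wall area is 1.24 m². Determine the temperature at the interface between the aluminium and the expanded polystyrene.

Series thermal resistances:
R_inner film = 1/(h_i·A) = 1/(6.36×1.24) = 0.1268 K/W
R_aluminium = L/(kA) = 0.0018/(212×1.24) = 6.847×10^-6 K/W
R_expanded polystyrene = L/(kA) = 0.08/(0.0388×1.24) = 1.663 K/W
R_total = 1.79 K/W;  Q = ΔT/R_total = 42/1.79 = 23.47 W
T_interface = T_inner + Q·ΣR(inner→interface) = 258 + 23.5×0.1268

T ≈ 261 K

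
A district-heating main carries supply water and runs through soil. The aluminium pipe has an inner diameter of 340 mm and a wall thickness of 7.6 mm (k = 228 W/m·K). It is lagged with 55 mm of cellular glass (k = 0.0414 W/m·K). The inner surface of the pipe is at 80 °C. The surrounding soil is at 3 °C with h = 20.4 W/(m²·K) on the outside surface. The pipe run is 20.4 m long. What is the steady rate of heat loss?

Per-layer cylindrical resistances, series-summed:
R_aluminium pipe wall = ln(177.6/170)/(2π×228×20.4) = 1.497×10^-6 K/W
R_cellular glass = ln(232.6/177.6)/(2π×0.0414×20.4) = 0.05084 K/W
R_outer film = 1/(h_o·2πr_oL) = 1/(20.4×2π×0.2326×20.4) = 0.001644 K/W
R_total = 0.05249 K/W
Q = ΔT/R_total = 77/0.05249

Q ≈ 1470 W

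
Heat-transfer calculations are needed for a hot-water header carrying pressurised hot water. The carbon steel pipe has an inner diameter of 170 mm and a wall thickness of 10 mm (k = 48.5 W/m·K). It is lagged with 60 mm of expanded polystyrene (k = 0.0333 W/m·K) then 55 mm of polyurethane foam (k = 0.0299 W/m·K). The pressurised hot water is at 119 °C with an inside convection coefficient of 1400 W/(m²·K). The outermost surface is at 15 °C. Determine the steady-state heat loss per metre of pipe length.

q′ ≈ 26.3 W/m

For a radial system each layer contributes R = ln(r_out/r_in)/(2πkL); films add R = 1/(hA).
R_inner film = 1/(h_i·2πr₁L) = 1/(1400×2π×0.085×1) = 0.001337 K/W
R_carbon steel pipe wall = ln(95/85)/(2π×48.5×1) = 3.65×10^-4 K/W
R_expanded polystyrene = ln(155/95)/(2π×0.0333×1) = 2.34 K/W
R_polyurethane foam = ln(210/155)/(2π×0.0299×1) = 1.616 K/W
R_total = 3.958 K/W
Q = ΔT/R_total = 104/3.958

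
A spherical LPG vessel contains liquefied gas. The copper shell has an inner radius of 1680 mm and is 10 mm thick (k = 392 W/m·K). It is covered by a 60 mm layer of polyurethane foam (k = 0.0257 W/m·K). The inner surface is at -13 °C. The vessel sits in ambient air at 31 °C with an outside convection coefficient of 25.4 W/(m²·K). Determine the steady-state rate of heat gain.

Spherical conduction: R = (1/r_in − 1/r_out)/(4πk) per layer; series-sum.
R_copper shell = (1/1.68 − 1/1.69)/(4π×392) = 7.15×10^-7 K/W
R_polyurethane foam = (1/1.69 − 1/1.75)/(4π×0.0257) = 0.06282 K/W
R_outer film = 1/(h·4πr_o²) = 1/(25.4×4π×1.75²) = 0.001023 K/W
R_total = 0.06384 K/W
Q = ΔT/R_total = 44/0.06384

Q ≈ 689 W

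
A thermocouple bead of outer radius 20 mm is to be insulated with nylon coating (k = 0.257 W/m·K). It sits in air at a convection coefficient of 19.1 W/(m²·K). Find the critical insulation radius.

r_cr ≈ 26.9 mm

For a sphere r_cr = 2k/h = 2×0.257/19.1
r_cr = 26.9 mm; since the bare radius (20 mm) is below r_cr, adding a thin layer of insulation will *increase* heat loss.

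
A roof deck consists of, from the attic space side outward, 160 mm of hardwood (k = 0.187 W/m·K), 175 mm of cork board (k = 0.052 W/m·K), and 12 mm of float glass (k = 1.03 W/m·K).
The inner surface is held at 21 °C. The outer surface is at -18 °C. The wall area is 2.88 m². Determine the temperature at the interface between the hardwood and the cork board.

T ≈ 13.1 °C

Series thermal resistances:
R_hardwood = L/(kA) = 0.16/(0.187×2.88) = 0.2971 K/W
R_cork board = L/(kA) = 0.175/(0.052×2.88) = 1.169 K/W
R_float glass = L/(kA) = 0.012/(1.03×2.88) = 0.004045 K/W
R_total = 1.47 K/W;  Q = ΔT/R_total = 39/1.47 = 26.54 W
T_interface = T_inner − Q·ΣR(inner→interface) = 21 − 26.5×0.2971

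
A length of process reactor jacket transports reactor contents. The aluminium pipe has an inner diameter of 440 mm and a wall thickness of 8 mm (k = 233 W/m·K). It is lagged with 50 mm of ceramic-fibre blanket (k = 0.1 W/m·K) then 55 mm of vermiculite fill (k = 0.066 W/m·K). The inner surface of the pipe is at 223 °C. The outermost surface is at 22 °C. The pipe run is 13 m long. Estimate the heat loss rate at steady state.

Q ≈ 3480 W

Radial resistances (cylindrical: R_cond = ln(r_o/r_i)/(2πkL), R_conv = 1/(h·2πrL)):
R_aluminium pipe wall = ln(228/220)/(2π×233×13) = 1.877×10^-6 K/W
R_ceramic-fibre blanket = ln(278/228)/(2π×0.1×13) = 0.02427 K/W
R_vermiculite fill = ln(333/278)/(2π×0.066×13) = 0.03349 K/W
R_total = 0.05776 K/W
Q = ΔT/R_total = 201/0.05776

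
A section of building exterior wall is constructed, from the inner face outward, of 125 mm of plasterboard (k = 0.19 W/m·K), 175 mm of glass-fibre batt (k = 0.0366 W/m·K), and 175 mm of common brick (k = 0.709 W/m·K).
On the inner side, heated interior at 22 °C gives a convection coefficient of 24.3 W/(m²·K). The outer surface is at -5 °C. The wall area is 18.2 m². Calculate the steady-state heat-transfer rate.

Model the wall as resistances in series:
R_inner film = 1/(h_i·A) = 1/(24.3×18.2) = 0.002261 K/W
R_plasterboard = L/(kA) = 0.125/(0.19×18.2) = 0.03615 K/W
R_glass-fibre batt = L/(kA) = 0.175/(0.0366×18.2) = 0.2627 K/W
R_common brick = L/(kA) = 0.175/(0.709×18.2) = 0.01356 K/W
R_total = 0.3147 K/W
Q = ΔT / R_total = 27 / 0.3147

Q ≈ 85.8 W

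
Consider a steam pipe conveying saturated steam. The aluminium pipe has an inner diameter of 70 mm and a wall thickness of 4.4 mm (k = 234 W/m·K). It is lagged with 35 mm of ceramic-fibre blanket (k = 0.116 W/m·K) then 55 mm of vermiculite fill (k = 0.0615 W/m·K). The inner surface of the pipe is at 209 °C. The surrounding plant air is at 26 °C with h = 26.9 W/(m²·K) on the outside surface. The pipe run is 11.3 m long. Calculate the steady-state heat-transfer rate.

Q ≈ 880 W

For a radial system each layer contributes R = ln(r_out/r_in)/(2πkL); films add R = 1/(hA).
R_aluminium pipe wall = ln(39.4/35)/(2π×234×11.3) = 7.128×10^-6 K/W
R_ceramic-fibre blanket = ln(74.4/39.4)/(2π×0.116×11.3) = 0.07718 K/W
R_vermiculite fill = ln(129.4/74.4)/(2π×0.0615×11.3) = 0.1267 K/W
R_outer film = 1/(h_o·2πr_oL) = 1/(26.9×2π×0.1294×11.3) = 0.004046 K/W
R_total = 0.208 K/W
Q = ΔT/R_total = 183/0.208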